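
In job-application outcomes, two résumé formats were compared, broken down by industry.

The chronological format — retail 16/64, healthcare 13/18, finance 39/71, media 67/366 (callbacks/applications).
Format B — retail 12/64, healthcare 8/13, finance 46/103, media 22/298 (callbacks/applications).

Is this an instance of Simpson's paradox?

No

Retail: the chronological format 16/64 = 25.0%, Format B 12/64 = 18.8% → the chronological format
Healthcare: the chronological format 13/18 = 72.2%, Format B 8/13 = 61.5% → the chronological format
Finance: the chronological format 39/71 = 54.9%, Format B 46/103 = 44.7% → the chronological format
Media: the chronological format 67/366 = 18.3%, Format B 22/298 = 7.4% → the chronological format
Overall: the chronological format 135/519 = 26.0%, Format B 88/478 = 18.4% → the chronological format
The chronological format wins overall and in every industry group — no reversal.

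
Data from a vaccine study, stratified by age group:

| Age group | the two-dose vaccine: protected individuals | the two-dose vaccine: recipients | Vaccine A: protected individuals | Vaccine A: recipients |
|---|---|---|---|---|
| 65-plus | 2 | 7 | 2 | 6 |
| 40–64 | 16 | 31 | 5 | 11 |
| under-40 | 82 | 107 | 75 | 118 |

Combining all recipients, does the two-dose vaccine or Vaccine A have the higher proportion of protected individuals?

65-plus: the two-dose vaccine 2/7 = 28.6%, Vaccine A 2/6 = 33.3% → Vaccine A
40–64: the two-dose vaccine 16/31 = 51.6%, Vaccine A 5/11 = 45.5% → the two-dose vaccine
Under-40: the two-dose vaccine 82/107 = 76.6%, Vaccine A 75/118 = 63.6% → the two-dose vaccine
Overall: the two-dose vaccine 100/145 = 69.0%, Vaccine A 82/135 = 60.7% → the two-dose vaccine
(Neither sweeps every age group, but the two-dose vaccine has the higher pooled rate.)

the two-dose vaccine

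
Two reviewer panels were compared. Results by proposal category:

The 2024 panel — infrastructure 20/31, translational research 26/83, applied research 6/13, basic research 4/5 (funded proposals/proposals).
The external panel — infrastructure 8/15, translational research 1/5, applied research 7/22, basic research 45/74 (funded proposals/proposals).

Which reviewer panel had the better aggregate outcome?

the external panel

Infrastructure: the 2024 panel 20/31 = 64.5%, the external panel 8/15 = 53.3% → the 2024 panel
Translational research: the 2024 panel 26/83 = 31.3%, the external panel 1/5 = 20.0% → the 2024 panel
Applied research: the 2024 panel 6/13 = 46.2%, the external panel 7/22 = 31.8% → the 2024 panel
Basic research: the 2024 panel 4/5 = 80.0%, the external panel 45/74 = 60.8% → the 2024 panel
Overall: the 2024 panel 56/132 = 42.4%, the external panel 61/116 = 52.6% → the external panel
(The 2024 panel wins every proposal group but the external panel wins overall — the 2024 panel's proposals skew toward the low-rate translational research group.)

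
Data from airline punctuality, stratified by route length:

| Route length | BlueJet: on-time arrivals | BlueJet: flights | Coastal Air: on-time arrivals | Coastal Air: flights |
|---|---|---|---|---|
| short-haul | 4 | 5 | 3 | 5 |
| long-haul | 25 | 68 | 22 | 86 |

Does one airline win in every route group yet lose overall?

No

Short-haul: BlueJet 4/5 = 80.0%, Coastal Air 3/5 = 60.0% → BlueJet
Long-haul: BlueJet 25/68 = 36.8%, Coastal Air 22/86 = 25.6% → BlueJet
Overall: BlueJet 29/73 = 39.7%, Coastal Air 25/91 = 27.5% → BlueJet
BlueJet wins overall and in every route group — no reversal.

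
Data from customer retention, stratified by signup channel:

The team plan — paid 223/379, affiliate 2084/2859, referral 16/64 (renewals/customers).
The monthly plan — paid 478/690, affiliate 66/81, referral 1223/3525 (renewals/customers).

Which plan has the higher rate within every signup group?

Paid: the team plan 223/379 = 58.8%, the monthly plan 478/690 = 69.3% → the monthly plan
Affiliate: the team plan 2084/2859 = 72.9%, the monthly plan 66/81 = 81.5% → the monthly plan
Referral: the team plan 16/64 = 25.0%, the monthly plan 1223/3525 = 34.7% → the monthly plan
The monthly plan has the higher rate in all 3 groups.

the monthly plan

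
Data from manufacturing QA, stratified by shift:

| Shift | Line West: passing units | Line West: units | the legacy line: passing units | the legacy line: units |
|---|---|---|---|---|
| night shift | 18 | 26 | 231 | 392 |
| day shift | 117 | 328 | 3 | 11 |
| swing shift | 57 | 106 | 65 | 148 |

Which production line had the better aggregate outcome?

the legacy line

Night shift: Line West 18/26 = 69.2%, the legacy line 231/392 = 58.9% → Line West
Day shift: Line West 117/328 = 35.7%, the legacy line 3/11 = 27.3% → Line West
Swing shift: Line West 57/106 = 53.8%, the legacy line 65/148 = 43.9% → Line West
Overall: Line West 192/460 = 41.7%, the legacy line 299/551 = 54.3% → the legacy line
(Line West wins every shift group but the legacy line wins overall — Line West's units skew toward the low-rate day shift group.)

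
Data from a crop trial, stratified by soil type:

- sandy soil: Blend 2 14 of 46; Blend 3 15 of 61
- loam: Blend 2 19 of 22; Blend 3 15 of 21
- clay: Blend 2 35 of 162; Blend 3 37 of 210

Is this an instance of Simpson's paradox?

Sandy soil: Blend 2 14/46 = 30.4%, Blend 3 15/61 = 24.6% → Blend 2
Loam: Blend 2 19/22 = 86.4%, Blend 3 15/21 = 71.4% → Blend 2
Clay: Blend 2 35/162 = 21.6%, Blend 3 37/210 = 17.6% → Blend 2
Overall: Blend 2 68/230 = 29.6%, Blend 3 67/292 = 22.9% → Blend 2
Blend 2 wins overall and in every soil group — no reversal.

No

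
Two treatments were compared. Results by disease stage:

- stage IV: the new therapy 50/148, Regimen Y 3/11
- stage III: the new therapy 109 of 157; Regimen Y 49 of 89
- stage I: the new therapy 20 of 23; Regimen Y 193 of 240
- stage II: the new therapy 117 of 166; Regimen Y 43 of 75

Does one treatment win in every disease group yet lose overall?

Stage IV: the new therapy 50/148 = 33.8%, Regimen Y 3/11 = 27.3% → the new therapy
Stage III: the new therapy 109/157 = 69.4%, Regimen Y 49/89 = 55.1% → the new therapy
Stage I: the new therapy 20/23 = 87.0%, Regimen Y 193/240 = 80.4% → the new therapy
Stage II: the new therapy 117/166 = 70.5%, Regimen Y 43/75 = 57.3% → the new therapy
Overall: the new therapy 296/494 = 59.9%, Regimen Y 288/415 = 69.4% → Regimen Y
The new therapy wins each disease group but Regimen Y wins overall — the comparison reverses. The new therapy's patients skew toward stage IV, which has a lower base rate.

Yes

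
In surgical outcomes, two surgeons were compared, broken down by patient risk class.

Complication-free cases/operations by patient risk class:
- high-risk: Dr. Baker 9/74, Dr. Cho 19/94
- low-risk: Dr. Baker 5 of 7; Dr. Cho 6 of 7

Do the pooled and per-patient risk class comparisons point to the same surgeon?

High-risk: Dr. Baker 9/74 = 12.2%, Dr. Cho 19/94 = 20.2% → Dr. Cho
Low-risk: Dr. Baker 5/7 = 71.4%, Dr. Cho 6/7 = 85.7% → Dr. Cho
Overall: Dr. Baker 14/81 = 17.3%, Dr. Cho 25/101 = 24.8% → Dr. Cho
Dr. Cho wins overall and in every patient risk group — no reversal.

Yes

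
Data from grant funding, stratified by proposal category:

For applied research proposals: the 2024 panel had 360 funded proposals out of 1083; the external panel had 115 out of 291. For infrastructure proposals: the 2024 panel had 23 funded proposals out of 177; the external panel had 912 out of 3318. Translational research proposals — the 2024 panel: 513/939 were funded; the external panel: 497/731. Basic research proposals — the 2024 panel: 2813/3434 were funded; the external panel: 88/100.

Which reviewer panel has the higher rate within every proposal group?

the external panel

Applied research: the 2024 panel 360/1083 = 33.2%, the external panel 115/291 = 39.5% → the external panel
Infrastructure: the 2024 panel 23/177 = 13.0%, the external panel 912/3318 = 27.5% → the external panel
Translational research: the 2024 panel 513/939 = 54.6%, the external panel 497/731 = 68.0% → the external panel
Basic research: the 2024 panel 2813/3434 = 81.9%, the external panel 88/100 = 88.0% → the external panel
The external panel has the higher rate in all 4 groups.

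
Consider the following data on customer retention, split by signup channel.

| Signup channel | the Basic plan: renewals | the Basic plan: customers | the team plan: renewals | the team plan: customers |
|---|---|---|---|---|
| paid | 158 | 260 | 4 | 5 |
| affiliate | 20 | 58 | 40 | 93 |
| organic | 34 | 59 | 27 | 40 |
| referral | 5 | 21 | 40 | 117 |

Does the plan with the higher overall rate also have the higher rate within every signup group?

Paid: the Basic plan 158/260 = 60.8%, the team plan 4/5 = 80.0% → the team plan
Affiliate: the Basic plan 20/58 = 34.5%, the team plan 40/93 = 43.0% → the team plan
Organic: the Basic plan 34/59 = 57.6%, the team plan 27/40 = 67.5% → the team plan
Referral: the Basic plan 5/21 = 23.8%, the team plan 40/117 = 34.2% → the team plan
Overall: the Basic plan 217/398 = 54.5%, the team plan 111/255 = 43.5% → the Basic plan
The team plan wins each signup group but the Basic plan wins overall — the comparison reverses. The team plan's customers skew toward referral, which has a lower base rate.

No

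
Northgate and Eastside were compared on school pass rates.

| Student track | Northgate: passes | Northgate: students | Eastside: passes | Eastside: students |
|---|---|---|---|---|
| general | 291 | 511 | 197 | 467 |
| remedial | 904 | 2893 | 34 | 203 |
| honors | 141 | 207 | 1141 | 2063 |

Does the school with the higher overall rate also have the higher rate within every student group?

General: Northgate 291/511 = 56.9%, Eastside 197/467 = 42.2% → Northgate
Remedial: Northgate 904/2893 = 31.2%, Eastside 34/203 = 16.7% → Northgate
Honors: Northgate 141/207 = 68.1%, Eastside 1141/2063 = 55.3% → Northgate
Overall: Northgate 1336/3611 = 37.0%, Eastside 1372/2733 = 50.2% → Eastside
Northgate wins each student group but Eastside wins overall — the comparison reverses. Northgate's students skew toward remedial, which has a lower base rate.

No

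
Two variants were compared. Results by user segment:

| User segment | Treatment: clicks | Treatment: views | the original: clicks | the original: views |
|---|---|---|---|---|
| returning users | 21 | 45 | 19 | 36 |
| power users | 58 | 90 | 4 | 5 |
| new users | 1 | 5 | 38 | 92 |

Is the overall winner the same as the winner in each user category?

Returning users: Treatment 21/45 = 46.7%, the original 19/36 = 52.8% → the original
Power users: Treatment 58/90 = 64.4%, the original 4/5 = 80.0% → the original
New users: Treatment 1/5 = 20.0%, the original 38/92 = 41.3% → the original
Overall: Treatment 80/140 = 57.1%, the original 61/133 = 45.9% → Treatment
The original wins each user group but Treatment wins overall — the comparison reverses. The original's views skew toward new users, which has a lower base rate.

No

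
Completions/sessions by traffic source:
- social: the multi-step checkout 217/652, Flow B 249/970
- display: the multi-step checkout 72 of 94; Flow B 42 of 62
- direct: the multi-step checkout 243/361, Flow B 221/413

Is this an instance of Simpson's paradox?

No

Social: the multi-step checkout 217/652 = 33.3%, Flow B 249/970 = 25.7% → the multi-step checkout
Display: the multi-step checkout 72/94 = 76.6%, Flow B 42/62 = 67.7% → the multi-step checkout
Direct: the multi-step checkout 243/361 = 67.3%, Flow B 221/413 = 53.5% → the multi-step checkout
Overall: the multi-step checkout 532/1107 = 48.1%, Flow B 512/1445 = 35.4% → the multi-step checkout
The multi-step checkout wins overall and in every traffic group — no reversal.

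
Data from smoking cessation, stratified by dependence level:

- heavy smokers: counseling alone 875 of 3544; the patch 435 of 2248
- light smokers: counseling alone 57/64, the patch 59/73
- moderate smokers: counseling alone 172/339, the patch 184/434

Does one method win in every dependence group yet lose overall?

No

Heavy smokers: counseling alone 875/3544 = 24.7%, the patch 435/2248 = 19.4% → counseling alone
Light smokers: counseling alone 57/64 = 89.1%, the patch 59/73 = 80.8% → counseling alone
Moderate smokers: counseling alone 172/339 = 50.7%, the patch 184/434 = 42.4% → counseling alone
Overall: counseling alone 1104/3947 = 28.0%, the patch 678/2755 = 24.6% → counseling alone
Counseling alone wins overall and in every dependence group — no reversal.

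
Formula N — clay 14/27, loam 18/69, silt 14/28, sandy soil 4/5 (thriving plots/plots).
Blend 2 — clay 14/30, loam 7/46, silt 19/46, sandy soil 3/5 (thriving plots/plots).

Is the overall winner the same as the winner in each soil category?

Yes

Clay: Formula N 14/27 = 51.9%, Blend 2 14/30 = 46.7% → Formula N
Loam: Formula N 18/69 = 26.1%, Blend 2 7/46 = 15.2% → Formula N
Silt: Formula N 14/28 = 50.0%, Blend 2 19/46 = 41.3% → Formula N
Sandy soil: Formula N 4/5 = 80.0%, Blend 2 3/5 = 60.0% → Formula N
Overall: Formula N 50/129 = 38.8%, Blend 2 43/127 = 33.9% → Formula N
Formula N wins overall and in every soil group — no reversal.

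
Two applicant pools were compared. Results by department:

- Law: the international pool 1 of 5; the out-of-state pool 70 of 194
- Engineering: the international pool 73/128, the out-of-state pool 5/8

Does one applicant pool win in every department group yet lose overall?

Law: the international pool 1/5 = 20.0%, the out-of-state pool 70/194 = 36.1% → the out-of-state pool
Engineering: the international pool 73/128 = 57.0%, the out-of-state pool 5/8 = 62.5% → the out-of-state pool
Overall: the international pool 74/133 = 55.6%, the out-of-state pool 75/202 = 37.1% → the international pool
The out-of-state pool wins each department group but the international pool wins overall — the comparison reverses. The out-of-state pool's applicants skew toward Law, which has a lower base rate.

Yes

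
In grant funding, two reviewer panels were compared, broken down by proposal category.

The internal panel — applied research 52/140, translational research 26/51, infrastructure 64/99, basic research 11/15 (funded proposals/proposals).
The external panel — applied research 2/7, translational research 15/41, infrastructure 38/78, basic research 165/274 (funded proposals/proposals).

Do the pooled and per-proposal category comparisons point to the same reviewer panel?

Applied research: the internal panel 52/140 = 37.1%, the external panel 2/7 = 28.6% → the internal panel
Translational research: the internal panel 26/51 = 51.0%, the external panel 15/41 = 36.6% → the internal panel
Infrastructure: the internal panel 64/99 = 64.6%, the external panel 38/78 = 48.7% → the internal panel
Basic research: the internal panel 11/15 = 73.3%, the external panel 165/274 = 60.2% → the internal panel
Overall: the internal panel 153/305 = 50.2%, the external panel 220/400 = 55.0% → the external panel
The internal panel wins each proposal group but the external panel wins overall — the comparison reverses. The internal panel's proposals skew toward applied research, which has a lower base rate.

No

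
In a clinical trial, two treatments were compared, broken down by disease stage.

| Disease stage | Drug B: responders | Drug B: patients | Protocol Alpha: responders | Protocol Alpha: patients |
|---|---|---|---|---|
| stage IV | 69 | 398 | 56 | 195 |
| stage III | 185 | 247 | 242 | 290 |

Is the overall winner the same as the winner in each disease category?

Yes

Stage IV: Drug B 69/398 = 17.3%, Protocol Alpha 56/195 = 28.7% → Protocol Alpha
Stage III: Drug B 185/247 = 74.9%, Protocol Alpha 242/290 = 83.4% → Protocol Alpha
Overall: Drug B 254/645 = 39.4%, Protocol Alpha 298/485 = 61.4% → Protocol Alpha
Protocol Alpha wins overall and in every disease group — no reversal.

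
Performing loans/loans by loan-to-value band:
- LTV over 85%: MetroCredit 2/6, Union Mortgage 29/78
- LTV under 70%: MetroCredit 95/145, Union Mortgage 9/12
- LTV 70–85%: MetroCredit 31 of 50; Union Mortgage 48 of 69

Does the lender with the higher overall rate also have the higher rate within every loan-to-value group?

No

LTV over 85%: MetroCredit 2/6 = 33.3%, Union Mortgage 29/78 = 37.2% → Union Mortgage
LTV under 70%: MetroCredit 95/145 = 65.5%, Union Mortgage 9/12 = 75.0% → Union Mortgage
LTV 70–85%: MetroCredit 31/50 = 62.0%, Union Mortgage 48/69 = 69.6% → Union Mortgage
Overall: MetroCredit 128/201 = 63.7%, Union Mortgage 86/159 = 54.1% → MetroCredit
Union Mortgage wins each loan-to-value group but MetroCredit wins overall — the comparison reverses. Union Mortgage's loans skew toward LTV over 85%, which has a lower base rate.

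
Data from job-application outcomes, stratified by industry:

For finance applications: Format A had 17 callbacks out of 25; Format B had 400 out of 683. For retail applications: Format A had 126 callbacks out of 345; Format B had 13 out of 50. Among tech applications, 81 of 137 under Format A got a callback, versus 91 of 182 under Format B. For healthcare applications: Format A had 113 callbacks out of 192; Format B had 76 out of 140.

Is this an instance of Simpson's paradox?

Finance: Format A 17/25 = 68.0%, Format B 400/683 = 58.6% → Format A
Retail: Format A 126/345 = 36.5%, Format B 13/50 = 26.0% → Format A
Tech: Format A 81/137 = 59.1%, Format B 91/182 = 50.0% → Format A
Healthcare: Format A 113/192 = 58.9%, Format B 76/140 = 54.3% → Format A
Overall: Format A 337/699 = 48.2%, Format B 580/1055 = 55.0% → Format B
Format A wins each industry group but Format B wins overall — the comparison reverses. Format A's applications skew toward retail, which has a lower base rate.

Yes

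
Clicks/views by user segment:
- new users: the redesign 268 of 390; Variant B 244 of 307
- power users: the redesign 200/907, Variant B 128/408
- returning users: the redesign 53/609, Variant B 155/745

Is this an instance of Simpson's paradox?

New users: the redesign 268/390 = 68.7%, Variant B 244/307 = 79.5% → Variant B
Power users: the redesign 200/907 = 22.1%, Variant B 128/408 = 31.4% → Variant B
Returning users: the redesign 53/609 = 8.7%, Variant B 155/745 = 20.8% → Variant B
Overall: the redesign 521/1906 = 27.3%, Variant B 527/1460 = 36.1% → Variant B
Variant B wins overall and in every user group — no reversal.

No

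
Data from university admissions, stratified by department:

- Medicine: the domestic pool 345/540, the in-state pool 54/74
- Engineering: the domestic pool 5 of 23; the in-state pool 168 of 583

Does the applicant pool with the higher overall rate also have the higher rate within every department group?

No

Medicine: the domestic pool 345/540 = 63.9%, the in-state pool 54/74 = 73.0% → the in-state pool
Engineering: the domestic pool 5/23 = 21.7%, the in-state pool 168/583 = 28.8% → the in-state pool
Overall: the domestic pool 350/563 = 62.2%, the in-state pool 222/657 = 33.8% → the domestic pool
The in-state pool wins each department group but the domestic pool wins overall — the comparison reverses. The in-state pool's applicants skew toward Engineering, which has a lower base rate.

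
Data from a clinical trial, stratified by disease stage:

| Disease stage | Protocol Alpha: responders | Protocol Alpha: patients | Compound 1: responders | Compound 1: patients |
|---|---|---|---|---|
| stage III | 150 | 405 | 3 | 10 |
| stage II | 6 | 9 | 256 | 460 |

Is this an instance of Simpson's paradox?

Stage III: Protocol Alpha 150/405 = 37.0%, Compound 1 3/10 = 30.0% → Protocol Alpha
Stage II: Protocol Alpha 6/9 = 66.7%, Compound 1 256/460 = 55.7% → Protocol Alpha
Overall: Protocol Alpha 156/414 = 37.7%, Compound 1 259/470 = 55.1% → Compound 1
Protocol Alpha wins each disease group but Compound 1 wins overall — the comparison reverses. Protocol Alpha's patients skew toward stage III, which has a lower base rate.

Yes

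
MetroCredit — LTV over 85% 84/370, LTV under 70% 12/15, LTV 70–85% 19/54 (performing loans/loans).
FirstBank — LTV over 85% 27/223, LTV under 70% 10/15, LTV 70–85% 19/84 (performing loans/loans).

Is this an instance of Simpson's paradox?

No

LTV over 85%: MetroCredit 84/370 = 22.7%, FirstBank 27/223 = 12.1% → MetroCredit
LTV under 70%: MetroCredit 12/15 = 80.0%, FirstBank 10/15 = 66.7% → MetroCredit
LTV 70–85%: MetroCredit 19/54 = 35.2%, FirstBank 19/84 = 22.6% → MetroCredit
Overall: MetroCredit 115/439 = 26.2%, FirstBank 56/322 = 17.4% → MetroCredit
MetroCredit wins overall and in every loan-to-value group — no reversal.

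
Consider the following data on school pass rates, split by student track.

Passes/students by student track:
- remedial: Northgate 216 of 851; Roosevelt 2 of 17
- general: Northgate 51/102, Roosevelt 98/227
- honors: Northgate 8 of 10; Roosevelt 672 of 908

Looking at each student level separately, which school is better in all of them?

Remedial: Northgate 216/851 = 25.4%, Roosevelt 2/17 = 11.8% → Northgate
General: Northgate 51/102 = 50.0%, Roosevelt 98/227 = 43.2% → Northgate
Honors: Northgate 8/10 = 80.0%, Roosevelt 672/908 = 74.0% → Northgate
Northgate has the higher rate in all 3 groups.

Northgate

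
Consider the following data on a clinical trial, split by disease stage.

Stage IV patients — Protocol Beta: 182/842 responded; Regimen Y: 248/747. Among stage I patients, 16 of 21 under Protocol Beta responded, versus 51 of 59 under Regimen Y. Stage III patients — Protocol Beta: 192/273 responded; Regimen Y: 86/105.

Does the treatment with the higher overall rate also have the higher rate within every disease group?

Yes

Stage IV: Protocol Beta 182/842 = 21.6%, Regimen Y 248/747 = 33.2% → Regimen Y
Stage I: Protocol Beta 16/21 = 76.2%, Regimen Y 51/59 = 86.4% → Regimen Y
Stage III: Protocol Beta 192/273 = 70.3%, Regimen Y 86/105 = 81.9% → Regimen Y
Overall: Protocol Beta 390/1136 = 34.3%, Regimen Y 385/911 = 42.3% → Regimen Y
Regimen Y wins overall and in every disease group — no reversal.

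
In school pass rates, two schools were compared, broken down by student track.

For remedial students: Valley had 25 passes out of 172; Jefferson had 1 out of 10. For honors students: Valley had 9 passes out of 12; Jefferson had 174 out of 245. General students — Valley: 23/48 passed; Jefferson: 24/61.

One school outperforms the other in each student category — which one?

Remedial: Valley 25/172 = 14.5%, Jefferson 1/10 = 10.0% → Valley
Honors: Valley 9/12 = 75.0%, Jefferson 174/245 = 71.0% → Valley
General: Valley 23/48 = 47.9%, Jefferson 24/61 = 39.3% → Valley
Valley has the higher rate in all 3 groups.

Valley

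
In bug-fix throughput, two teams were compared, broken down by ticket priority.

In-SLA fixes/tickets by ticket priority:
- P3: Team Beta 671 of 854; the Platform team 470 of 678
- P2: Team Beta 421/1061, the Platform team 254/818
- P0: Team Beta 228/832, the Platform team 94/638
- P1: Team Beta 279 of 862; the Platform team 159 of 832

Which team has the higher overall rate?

Team Beta

P3: Team Beta 671/854 = 78.6%, the Platform team 470/678 = 69.3% → Team Beta
P2: Team Beta 421/1061 = 39.7%, the Platform team 254/818 = 31.1% → Team Beta
P0: Team Beta 228/832 = 27.4%, the Platform team 94/638 = 14.7% → Team Beta
P1: Team Beta 279/862 = 32.4%, the Platform team 159/832 = 19.1% → Team Beta
Overall: Team Beta 1599/3609 = 44.3%, the Platform team 977/2966 = 32.9% → Team Beta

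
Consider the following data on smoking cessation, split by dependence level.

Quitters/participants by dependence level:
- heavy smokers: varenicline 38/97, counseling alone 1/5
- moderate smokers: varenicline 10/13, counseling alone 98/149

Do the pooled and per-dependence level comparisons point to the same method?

No

Heavy smokers: varenicline 38/97 = 39.2%, counseling alone 1/5 = 20.0% → varenicline
Moderate smokers: varenicline 10/13 = 76.9%, counseling alone 98/149 = 65.8% → varenicline
Overall: varenicline 48/110 = 43.6%, counseling alone 99/154 = 64.3% → counseling alone
Varenicline wins each dependence group but counseling alone wins overall — the comparison reverses. Varenicline's participants skew toward heavy smokers, which has a lower base rate.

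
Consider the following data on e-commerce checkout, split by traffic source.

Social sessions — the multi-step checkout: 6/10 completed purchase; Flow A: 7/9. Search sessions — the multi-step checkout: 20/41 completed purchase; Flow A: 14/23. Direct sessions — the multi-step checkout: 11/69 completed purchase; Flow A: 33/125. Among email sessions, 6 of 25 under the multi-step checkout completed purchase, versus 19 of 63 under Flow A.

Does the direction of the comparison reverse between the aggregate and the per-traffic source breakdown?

No

Social: the multi-step checkout 6/10 = 60.0%, Flow A 7/9 = 77.8% → Flow A
Search: the multi-step checkout 20/41 = 48.8%, Flow A 14/23 = 60.9% → Flow A
Direct: the multi-step checkout 11/69 = 15.9%, Flow A 33/125 = 26.4% → Flow A
Email: the multi-step checkout 6/25 = 24.0%, Flow A 19/63 = 30.2% → Flow A
Overall: the multi-step checkout 43/145 = 29.7%, Flow A 73/220 = 33.2% → Flow A
Flow A wins overall and in every traffic group — no reversal.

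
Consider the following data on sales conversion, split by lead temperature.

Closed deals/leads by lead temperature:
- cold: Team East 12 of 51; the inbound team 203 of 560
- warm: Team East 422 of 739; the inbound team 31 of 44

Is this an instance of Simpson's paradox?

Yes

Cold: Team East 12/51 = 23.5%, the inbound team 203/560 = 36.2% → the inbound team
Warm: Team East 422/739 = 57.1%, the inbound team 31/44 = 70.5% → the inbound team
Overall: Team East 434/790 = 54.9%, the inbound team 234/604 = 38.7% → Team East
The inbound team wins each lead group but Team East wins overall — the comparison reverses. The inbound team's leads skew toward cold, which has a lower base rate.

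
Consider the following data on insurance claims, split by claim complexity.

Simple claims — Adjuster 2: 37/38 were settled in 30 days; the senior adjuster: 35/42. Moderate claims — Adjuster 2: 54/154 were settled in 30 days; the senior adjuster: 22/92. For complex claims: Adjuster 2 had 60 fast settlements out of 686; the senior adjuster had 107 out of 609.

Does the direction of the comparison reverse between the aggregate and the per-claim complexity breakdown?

Simple: Adjuster 2 37/38 = 97.4%, the senior adjuster 35/42 = 83.3% → Adjuster 2
Moderate: Adjuster 2 54/154 = 35.1%, the senior adjuster 22/92 = 23.9% → Adjuster 2
Complex: Adjuster 2 60/686 = 8.7%, the senior adjuster 107/609 = 17.6% → the senior adjuster
Overall: Adjuster 2 151/878 = 17.2%, the senior adjuster 164/743 = 22.1% → the senior adjuster
Neither sweeps: Adjuster 2 wins 2 of 3 groups, the senior adjuster wins 1. The senior adjuster wins overall but not every group — no Simpson reversal.

No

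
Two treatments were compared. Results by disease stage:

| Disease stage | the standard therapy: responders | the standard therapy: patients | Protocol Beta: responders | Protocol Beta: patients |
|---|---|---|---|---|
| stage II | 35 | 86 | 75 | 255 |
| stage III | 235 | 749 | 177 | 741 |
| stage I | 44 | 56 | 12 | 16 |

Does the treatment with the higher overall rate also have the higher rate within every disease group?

Stage II: the standard therapy 35/86 = 40.7%, Protocol Beta 75/255 = 29.4% → the standard therapy
Stage III: the standard therapy 235/749 = 31.4%, Protocol Beta 177/741 = 23.9% → the standard therapy
Stage I: the standard therapy 44/56 = 78.6%, Protocol Beta 12/16 = 75.0% → the standard therapy
Overall: the standard therapy 314/891 = 35.2%, Protocol Beta 264/1012 = 26.1% → the standard therapy
The standard therapy wins overall and in every disease group — no reversal.

Yes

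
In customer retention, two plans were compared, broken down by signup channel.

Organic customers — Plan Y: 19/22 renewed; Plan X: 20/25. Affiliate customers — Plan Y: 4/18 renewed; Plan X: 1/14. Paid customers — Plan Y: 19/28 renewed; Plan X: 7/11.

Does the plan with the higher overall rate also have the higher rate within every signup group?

Yes

Organic: Plan Y 19/22 = 86.4%, Plan X 20/25 = 80.0% → Plan Y
Affiliate: Plan Y 4/18 = 22.2%, Plan X 1/14 = 7.1% → Plan Y
Paid: Plan Y 19/28 = 67.9%, Plan X 7/11 = 63.6% → Plan Y
Overall: Plan Y 42/68 = 61.8%, Plan X 28/50 = 56.0% → Plan Y
Plan Y wins overall and in every signup group — no reversal.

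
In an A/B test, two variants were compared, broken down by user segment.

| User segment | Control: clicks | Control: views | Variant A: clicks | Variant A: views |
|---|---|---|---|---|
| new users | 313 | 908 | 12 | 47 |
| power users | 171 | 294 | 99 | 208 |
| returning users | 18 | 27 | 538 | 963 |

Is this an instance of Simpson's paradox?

Yes

New users: Control 313/908 = 34.5%, Variant A 12/47 = 25.5% → Control
Power users: Control 171/294 = 58.2%, Variant A 99/208 = 47.6% → Control
Returning users: Control 18/27 = 66.7%, Variant A 538/963 = 55.9% → Control
Overall: Control 502/1229 = 40.8%, Variant A 649/1218 = 53.3% → Variant A
Control wins each user group but Variant A wins overall — the comparison reverses. Control's views skew toward new users, which has a lower base rate.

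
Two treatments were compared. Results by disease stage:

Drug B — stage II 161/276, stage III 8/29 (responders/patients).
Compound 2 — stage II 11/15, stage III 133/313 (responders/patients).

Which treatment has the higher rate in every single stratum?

Stage II: Drug B 161/276 = 58.3%, Compound 2 11/15 = 73.3% → Compound 2
Stage III: Drug B 8/29 = 27.6%, Compound 2 133/313 = 42.5% → Compound 2
Compound 2 has the higher rate in both groups.

Compound 2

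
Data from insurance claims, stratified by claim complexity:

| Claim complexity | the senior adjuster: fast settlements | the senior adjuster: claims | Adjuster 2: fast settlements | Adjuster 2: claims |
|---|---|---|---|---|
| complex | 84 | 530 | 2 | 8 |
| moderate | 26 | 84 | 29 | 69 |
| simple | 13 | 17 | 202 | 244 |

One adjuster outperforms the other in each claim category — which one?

Complex: the senior adjuster 84/530 = 15.8%, Adjuster 2 2/8 = 25.0% → Adjuster 2
Moderate: the senior adjuster 26/84 = 31.0%, Adjuster 2 29/69 = 42.0% → Adjuster 2
Simple: the senior adjuster 13/17 = 76.5%, Adjuster 2 202/244 = 82.8% → Adjuster 2
Adjuster 2 has the higher rate in all 3 groups.

Adjuster 2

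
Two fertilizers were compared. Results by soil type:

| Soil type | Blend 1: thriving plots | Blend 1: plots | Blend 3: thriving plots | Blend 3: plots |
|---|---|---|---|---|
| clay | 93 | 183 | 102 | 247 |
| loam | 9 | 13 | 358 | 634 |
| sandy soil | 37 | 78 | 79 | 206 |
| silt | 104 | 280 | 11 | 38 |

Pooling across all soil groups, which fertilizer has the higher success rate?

Blend 3

Clay: Blend 1 93/183 = 50.8%, Blend 3 102/247 = 41.3% → Blend 1
Loam: Blend 1 9/13 = 69.2%, Blend 3 358/634 = 56.5% → Blend 1
Sandy soil: Blend 1 37/78 = 47.4%, Blend 3 79/206 = 38.3% → Blend 1
Silt: Blend 1 104/280 = 37.1%, Blend 3 11/38 = 28.9% → Blend 1
Overall: Blend 1 243/554 = 43.9%, Blend 3 550/1125 = 48.9% → Blend 3
(Blend 1 wins every soil group but Blend 3 wins overall — Blend 1's plots skew toward the low-rate silt group.)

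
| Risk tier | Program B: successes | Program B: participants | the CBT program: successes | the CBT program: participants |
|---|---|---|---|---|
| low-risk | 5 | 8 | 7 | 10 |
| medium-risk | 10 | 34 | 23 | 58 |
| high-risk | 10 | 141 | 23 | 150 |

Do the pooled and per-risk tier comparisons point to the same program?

Low-risk: Program B 5/8 = 62.5%, the CBT program 7/10 = 70.0% → the CBT program
Medium-risk: Program B 10/34 = 29.4%, the CBT program 23/58 = 39.7% → the CBT program
High-risk: Program B 10/141 = 7.1%, the CBT program 23/150 = 15.3% → the CBT program
Overall: Program B 25/183 = 13.7%, the CBT program 53/218 = 24.3% → the CBT program
The CBT program wins overall and in every risk group — no reversal.

Yes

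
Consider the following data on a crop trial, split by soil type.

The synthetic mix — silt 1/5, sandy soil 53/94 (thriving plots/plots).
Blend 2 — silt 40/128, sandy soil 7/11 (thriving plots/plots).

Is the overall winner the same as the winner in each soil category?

No

Silt: the synthetic mix 1/5 = 20.0%, Blend 2 40/128 = 31.2% → Blend 2
Sandy soil: the synthetic mix 53/94 = 56.4%, Blend 2 7/11 = 63.6% → Blend 2
Overall: the synthetic mix 54/99 = 54.5%, Blend 2 47/139 = 33.8% → the synthetic mix
Blend 2 wins each soil group but the synthetic mix wins overall — the comparison reverses. Blend 2's plots skew toward silt, which has a lower base rate.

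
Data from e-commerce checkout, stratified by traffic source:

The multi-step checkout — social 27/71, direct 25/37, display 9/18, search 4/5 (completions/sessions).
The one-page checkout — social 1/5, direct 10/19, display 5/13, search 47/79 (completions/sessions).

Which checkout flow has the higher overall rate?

Social: the multi-step checkout 27/71 = 38.0%, the one-page checkout 1/5 = 20.0% → the multi-step checkout
Direct: the multi-step checkout 25/37 = 67.6%, the one-page checkout 10/19 = 52.6% → the multi-step checkout
Display: the multi-step checkout 9/18 = 50.0%, the one-page checkout 5/13 = 38.5% → the multi-step checkout
Search: the multi-step checkout 4/5 = 80.0%, the one-page checkout 47/79 = 59.5% → the multi-step checkout
Overall: the multi-step checkout 65/131 = 49.6%, the one-page checkout 63/116 = 54.3% → the one-page checkout
(The multi-step checkout wins every traffic group but the one-page checkout wins overall — the multi-step checkout's sessions skew toward the low-rate social group.)

the one-page checkout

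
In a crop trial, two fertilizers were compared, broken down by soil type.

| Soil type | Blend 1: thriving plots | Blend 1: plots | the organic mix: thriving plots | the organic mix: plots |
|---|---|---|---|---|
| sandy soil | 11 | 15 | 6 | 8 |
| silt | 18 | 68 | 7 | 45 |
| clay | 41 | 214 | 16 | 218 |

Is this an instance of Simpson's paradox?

No

Sandy soil: Blend 1 11/15 = 73.3%, the organic mix 6/8 = 75.0% → the organic mix
Silt: Blend 1 18/68 = 26.5%, the organic mix 7/45 = 15.6% → Blend 1
Clay: Blend 1 41/214 = 19.2%, the organic mix 16/218 = 7.3% → Blend 1
Overall: Blend 1 70/297 = 23.6%, the organic mix 29/271 = 10.7% → Blend 1
Neither sweeps: Blend 1 wins 2 of 3 groups, the organic mix wins 1. Blend 1 wins overall but not every group — no Simpson reversal.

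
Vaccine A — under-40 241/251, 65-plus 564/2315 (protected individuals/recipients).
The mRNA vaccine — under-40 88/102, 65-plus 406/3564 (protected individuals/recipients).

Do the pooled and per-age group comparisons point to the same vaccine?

Yes

Under-40: Vaccine A 241/251 = 96.0%, the mRNA vaccine 88/102 = 86.3% → Vaccine A
65-plus: Vaccine A 564/2315 = 24.4%, the mRNA vaccine 406/3564 = 11.4% → Vaccine A
Overall: Vaccine A 805/2566 = 31.4%, the mRNA vaccine 494/3666 = 13.5% → Vaccine A
Vaccine A wins overall and in every age group — no reversal.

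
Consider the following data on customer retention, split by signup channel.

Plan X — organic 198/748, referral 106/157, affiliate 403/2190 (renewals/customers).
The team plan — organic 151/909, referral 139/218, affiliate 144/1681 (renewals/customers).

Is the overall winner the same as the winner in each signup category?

Organic: Plan X 198/748 = 26.5%, the team plan 151/909 = 16.6% → Plan X
Referral: Plan X 106/157 = 67.5%, the team plan 139/218 = 63.8% → Plan X
Affiliate: Plan X 403/2190 = 18.4%, the team plan 144/1681 = 8.6% → Plan X
Overall: Plan X 707/3095 = 22.8%, the team plan 434/2808 = 15.5% → Plan X
Plan X wins overall and in every signup group — no reversal.

Yes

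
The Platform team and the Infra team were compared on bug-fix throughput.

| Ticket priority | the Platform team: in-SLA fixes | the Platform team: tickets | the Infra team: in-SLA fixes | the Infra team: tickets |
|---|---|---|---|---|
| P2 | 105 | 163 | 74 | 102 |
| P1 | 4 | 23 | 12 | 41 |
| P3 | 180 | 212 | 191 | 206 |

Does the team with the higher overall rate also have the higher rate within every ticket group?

Yes

P2: the Platform team 105/163 = 64.4%, the Infra team 74/102 = 72.5% → the Infra team
P1: the Platform team 4/23 = 17.4%, the Infra team 12/41 = 29.3% → the Infra team
P3: the Platform team 180/212 = 84.9%, the Infra team 191/206 = 92.7% → the Infra team
Overall: the Platform team 289/398 = 72.6%, the Infra team 277/349 = 79.4% → the Infra team
The Infra team wins overall and in every ticket group — no reversal.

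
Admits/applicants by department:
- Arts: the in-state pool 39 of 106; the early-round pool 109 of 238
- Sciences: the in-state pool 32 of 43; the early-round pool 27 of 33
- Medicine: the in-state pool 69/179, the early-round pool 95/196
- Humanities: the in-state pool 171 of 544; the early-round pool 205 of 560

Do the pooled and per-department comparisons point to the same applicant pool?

Arts: the in-state pool 39/106 = 36.8%, the early-round pool 109/238 = 45.8% → the early-round pool
Sciences: the in-state pool 32/43 = 74.4%, the early-round pool 27/33 = 81.8% → the early-round pool
Medicine: the in-state pool 69/179 = 38.5%, the early-round pool 95/196 = 48.5% → the early-round pool
Humanities: the in-state pool 171/544 = 31.4%, the early-round pool 205/560 = 36.6% → the early-round pool
Overall: the in-state pool 311/872 = 35.7%, the early-round pool 436/1027 = 42.5% → the early-round pool
The early-round pool wins overall and in every department group — no reversal.

Yes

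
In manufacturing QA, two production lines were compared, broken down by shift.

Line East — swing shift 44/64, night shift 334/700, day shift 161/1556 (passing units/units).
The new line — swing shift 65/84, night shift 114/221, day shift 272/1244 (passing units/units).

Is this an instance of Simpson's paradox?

No

Swing shift: Line East 44/64 = 68.8%, the new line 65/84 = 77.4% → the new line
Night shift: Line East 334/700 = 47.7%, the new line 114/221 = 51.6% → the new line
Day shift: Line East 161/1556 = 10.3%, the new line 272/1244 = 21.9% → the new line
Overall: Line East 539/2320 = 23.2%, the new line 451/1549 = 29.1% → the new line
The new line wins overall and in every shift group — no reversal.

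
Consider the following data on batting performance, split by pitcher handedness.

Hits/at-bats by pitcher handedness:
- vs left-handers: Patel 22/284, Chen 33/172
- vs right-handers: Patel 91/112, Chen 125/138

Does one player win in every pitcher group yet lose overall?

Vs left-handers: Patel 22/284 = 7.7%, Chen 33/172 = 19.2% → Chen
Vs right-handers: Patel 91/112 = 81.2%, Chen 125/138 = 90.6% → Chen
Overall: Patel 113/396 = 28.5%, Chen 158/310 = 51.0% → Chen
Chen wins overall and in every pitcher group — no reversal.

No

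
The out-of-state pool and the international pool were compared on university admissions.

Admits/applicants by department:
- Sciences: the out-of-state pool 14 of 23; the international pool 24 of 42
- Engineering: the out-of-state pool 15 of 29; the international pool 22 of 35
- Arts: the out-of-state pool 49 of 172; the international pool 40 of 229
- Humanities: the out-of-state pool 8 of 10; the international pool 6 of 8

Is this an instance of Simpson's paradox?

No

Sciences: the out-of-state pool 14/23 = 60.9%, the international pool 24/42 = 57.1% → the out-of-state pool
Engineering: the out-of-state pool 15/29 = 51.7%, the international pool 22/35 = 62.9% → the international pool
Arts: the out-of-state pool 49/172 = 28.5%, the international pool 40/229 = 17.5% → the out-of-state pool
Humanities: the out-of-state pool 8/10 = 80.0%, the international pool 6/8 = 75.0% → the out-of-state pool
Overall: the out-of-state pool 86/234 = 36.8%, the international pool 92/314 = 29.3% → the out-of-state pool
Neither sweeps: the out-of-state pool wins 3 of 4 groups, the international pool wins 1. The out-of-state pool wins overall but not every group — no Simpson reversal.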